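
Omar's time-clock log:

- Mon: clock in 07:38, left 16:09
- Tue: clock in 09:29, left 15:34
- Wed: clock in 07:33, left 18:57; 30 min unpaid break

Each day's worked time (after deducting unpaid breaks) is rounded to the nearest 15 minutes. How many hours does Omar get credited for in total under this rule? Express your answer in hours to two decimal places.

25.50 hours

Mon: 07:38–16:09 = 8 h 31 min → rounds to 8 h 30 min
Tue: 09:29–15:34 = 6 h 5 min → rounds to 6 h 0 min
Wed: 07:33–18:57 = 11 h 24 min − 30 min = 10 h 54 min → rounds to 11 h 0 min
Total credited: 25 h 30 min.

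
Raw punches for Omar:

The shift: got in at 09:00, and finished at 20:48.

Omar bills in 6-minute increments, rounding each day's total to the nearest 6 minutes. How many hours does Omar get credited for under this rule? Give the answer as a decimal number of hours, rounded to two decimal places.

The shift: 09:00–20:48 = 11 h 48 min → rounds to 11 h 48 min

11.80 hours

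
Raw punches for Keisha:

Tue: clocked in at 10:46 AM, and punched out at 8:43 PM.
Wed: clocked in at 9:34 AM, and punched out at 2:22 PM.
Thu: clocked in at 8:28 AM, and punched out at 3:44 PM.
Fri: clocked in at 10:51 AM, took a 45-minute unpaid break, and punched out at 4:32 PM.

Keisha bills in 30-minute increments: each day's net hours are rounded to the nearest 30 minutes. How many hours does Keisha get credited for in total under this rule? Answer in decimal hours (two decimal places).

Tue: 10:46 AM–8:43 PM = 9 h 57 min → rounds to 10 h 0 min
Wed: 9:34 AM–2:22 PM = 4 h 48 min → rounds to 5 h 0 min
Thu: 8:28 AM–3:44 PM = 7 h 16 min → rounds to 7 h 30 min
Fri: 10:51 AM–4:32 PM = 5 h 41 min − 45 min = 4 h 56 min → rounds to 5 h 0 min
Total credited: 27 h 30 min.

27.50 hours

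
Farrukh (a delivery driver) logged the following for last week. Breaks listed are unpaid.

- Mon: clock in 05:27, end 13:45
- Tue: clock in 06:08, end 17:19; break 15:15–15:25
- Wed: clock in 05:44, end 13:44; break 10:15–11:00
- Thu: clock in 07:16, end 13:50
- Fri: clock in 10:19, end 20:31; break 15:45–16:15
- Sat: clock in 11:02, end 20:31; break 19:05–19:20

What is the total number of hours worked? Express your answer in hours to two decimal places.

Mon: 05:27–13:45 = 8 h 18 min
Tue: 06:08–17:19 = 11 h 11 min; less 10 min break → 11 h 1 min
Wed: 05:44–13:44 = 8 h 0 min; less 45 min break → 7 h 15 min
Thu: 07:16–13:50 = 6 h 34 min
Fri: 10:19–20:31 = 10 h 12 min; less 30 min break → 9 h 42 min
Sat: 11:02–20:31 = 9 h 29 min; less 15 min break → 9 h 14 min
Total: 8 h 18 min + 11 h 1 min + 7 h 15 min + 6 h 34 min + 9 h 42 min + 9 h 14 min = 52 h 4 min.

52.07 hours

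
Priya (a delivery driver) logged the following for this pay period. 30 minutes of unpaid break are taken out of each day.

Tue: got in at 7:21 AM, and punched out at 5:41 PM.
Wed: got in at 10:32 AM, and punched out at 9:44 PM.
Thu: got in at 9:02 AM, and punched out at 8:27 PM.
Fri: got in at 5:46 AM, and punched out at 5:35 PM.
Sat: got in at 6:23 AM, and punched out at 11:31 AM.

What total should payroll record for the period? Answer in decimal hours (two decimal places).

Tue: 7:21 AM–5:41 PM = 10 h 20 min; less 30 min break → 9 h 50 min
Wed: 10:32 AM–9:44 PM = 11 h 12 min; less 30 min break → 10 h 42 min
Thu: 9:02 AM–8:27 PM = 11 h 25 min; less 30 min break → 10 h 55 min
Fri: 5:46 AM–5:35 PM = 11 h 49 min; less 30 min break → 11 h 19 min
Sat: 6:23 AM–11:31 AM = 5 h 8 min; less 30 min break → 4 h 38 min
Total: 9 h 50 min + 10 h 42 min + 10 h 55 min + 11 h 19 min + 4 h 38 min = 47 h 24 min.

47.40 hours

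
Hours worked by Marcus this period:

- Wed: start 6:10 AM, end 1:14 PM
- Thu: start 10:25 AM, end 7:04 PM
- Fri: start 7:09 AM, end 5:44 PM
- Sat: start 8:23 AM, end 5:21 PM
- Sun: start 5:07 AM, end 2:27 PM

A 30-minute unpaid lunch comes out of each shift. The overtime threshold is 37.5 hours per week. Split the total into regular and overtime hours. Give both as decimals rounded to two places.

Wed: 6:10 AM–1:14 PM = 7 h 4 min; less 30 min break → 6 h 34 min
Thu: 10:25 AM–7:04 PM = 8 h 39 min; less 30 min break → 8 h 9 min
Fri: 7:09 AM–5:44 PM = 10 h 35 min; less 30 min break → 10 h 5 min
Sat: 8:23 AM–5:21 PM = 8 h 58 min; less 30 min break → 8 h 28 min
Sun: 5:07 AM–2:27 PM = 9 h 20 min; less 30 min break → 8 h 50 min
Total worked: 42 h 6 min = 42.10 h.
Threshold 37.5 h → overtime 4 h 36 min, regular 37 h 30 min.

Regular 37.50 hours, overtime 4.60 hours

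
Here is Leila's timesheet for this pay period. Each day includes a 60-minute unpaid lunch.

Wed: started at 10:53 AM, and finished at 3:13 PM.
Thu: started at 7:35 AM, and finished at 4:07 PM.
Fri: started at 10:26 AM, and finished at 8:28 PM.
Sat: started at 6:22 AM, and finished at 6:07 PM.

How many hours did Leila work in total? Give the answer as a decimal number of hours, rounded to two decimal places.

Wed: 10:53 AM–3:13 PM = 4 h 20 min; less 60 min break → 3 h 20 min
Thu: 7:35 AM–4:07 PM = 8 h 32 min; less 60 min break → 7 h 32 min
Fri: 10:26 AM–8:28 PM = 10 h 2 min; less 60 min break → 9 h 2 min
Sat: 6:22 AM–6:07 PM = 11 h 45 min; less 60 min break → 10 h 45 min
Total: 3 h 20 min + 7 h 32 min + 9 h 2 min + 10 h 45 min = 30 h 39 min.

30.65 hours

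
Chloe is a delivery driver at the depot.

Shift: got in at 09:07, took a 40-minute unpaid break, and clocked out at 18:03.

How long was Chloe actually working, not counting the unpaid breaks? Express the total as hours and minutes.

Shift: 09:07–18:03 = 8 h 56 min; less 40 min break → 8 h 16 min

8 h 16 min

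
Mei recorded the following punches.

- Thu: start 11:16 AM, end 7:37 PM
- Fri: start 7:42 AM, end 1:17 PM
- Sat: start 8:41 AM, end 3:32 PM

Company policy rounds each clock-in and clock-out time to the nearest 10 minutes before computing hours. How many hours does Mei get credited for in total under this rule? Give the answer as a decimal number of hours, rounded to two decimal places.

20.83 hours

Thu: in 11:16 AM→11:20 AM, out 7:37 PM→7:40 PM; 8 h 20 min
Fri: in 7:42 AM→7:40 AM, out 1:17 PM→1:20 PM; 5 h 40 min
Sat: in 8:41 AM→8:40 AM, out 3:32 PM→3:30 PM; 6 h 50 min
Total credited: 20 h 50 min.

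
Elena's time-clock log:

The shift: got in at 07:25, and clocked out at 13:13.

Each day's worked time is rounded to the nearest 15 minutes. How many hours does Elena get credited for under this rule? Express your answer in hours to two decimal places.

The shift: 07:25–13:13 = 5 h 48 min → rounds to 5 h 45 min

5.75 hours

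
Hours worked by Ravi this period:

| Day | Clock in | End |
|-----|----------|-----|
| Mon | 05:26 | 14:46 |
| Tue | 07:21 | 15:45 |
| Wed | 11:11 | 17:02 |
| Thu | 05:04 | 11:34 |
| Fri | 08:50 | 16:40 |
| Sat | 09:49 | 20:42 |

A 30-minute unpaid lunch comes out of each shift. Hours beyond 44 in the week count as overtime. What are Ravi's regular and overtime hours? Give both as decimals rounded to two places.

Mon: 05:26–14:46 = 9 h 20 min; less 30 min break → 8 h 50 min
Tue: 07:21–15:45 = 8 h 24 min; less 30 min break → 7 h 54 min
Wed: 11:11–17:02 = 5 h 51 min; less 30 min break → 5 h 21 min
Thu: 05:04–11:34 = 6 h 30 min; less 30 min break → 6 h 0 min
Fri: 08:50–16:40 = 7 h 50 min; less 30 min break → 7 h 20 min
Sat: 09:49–20:42 = 10 h 53 min; less 30 min break → 10 h 23 min
Total worked: 45 h 48 min = 45.80 h.
Threshold 44 h → overtime 1 h 48 min, regular 44 h 0 min.

Regular 44.00 hours, overtime 1.80 hours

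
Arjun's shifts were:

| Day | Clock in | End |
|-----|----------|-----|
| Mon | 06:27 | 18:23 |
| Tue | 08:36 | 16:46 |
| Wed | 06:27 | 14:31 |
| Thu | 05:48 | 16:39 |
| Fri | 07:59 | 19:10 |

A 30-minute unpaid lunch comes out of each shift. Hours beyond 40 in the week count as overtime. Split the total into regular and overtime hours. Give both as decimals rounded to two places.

Mon: 06:27–18:23 = 11 h 56 min; less 30 min break → 11 h 26 min
Tue: 08:36–16:46 = 8 h 10 min; less 30 min break → 7 h 40 min
Wed: 06:27–14:31 = 8 h 4 min; less 30 min break → 7 h 34 min
Thu: 05:48–16:39 = 10 h 51 min; less 30 min break → 10 h 21 min
Fri: 07:59–19:10 = 11 h 11 min; less 30 min break → 10 h 41 min
Total worked: 47 h 42 min = 47.70 h.
Threshold 40 h → overtime 7 h 42 min, regular 40 h 0 min.

Regular 40.00 hours, overtime 7.70 hours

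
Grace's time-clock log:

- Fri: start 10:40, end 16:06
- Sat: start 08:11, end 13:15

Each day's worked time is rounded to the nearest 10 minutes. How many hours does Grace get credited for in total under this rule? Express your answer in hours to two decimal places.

Fri: 10:40–16:06 = 5 h 26 min → rounds to 5 h 30 min
Sat: 08:11–13:15 = 5 h 4 min → rounds to 5 h 0 min
Total credited: 10 h 30 min.

10.50 hours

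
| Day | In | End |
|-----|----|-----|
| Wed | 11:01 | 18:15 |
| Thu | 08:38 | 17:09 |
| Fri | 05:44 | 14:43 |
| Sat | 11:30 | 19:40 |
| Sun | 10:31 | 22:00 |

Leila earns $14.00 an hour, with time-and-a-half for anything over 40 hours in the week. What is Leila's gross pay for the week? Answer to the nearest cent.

$652.05

Wed: 11:01–18:15 = 7 h 14 min
Thu: 08:38–17:09 = 8 h 31 min
Fri: 05:44–14:43 = 8 h 59 min
Sat: 11:30–19:40 = 8 h 10 min
Sun: 10:31–22:00 = 11 h 29 min
Total worked: 44 h 23 min = 2663 min.
Regular 40 h 0 min = 2400 min at $14.00/h; overtime 4 h 23 min = 263 min at $21.00/h.
Pay = (2400 × $14.00 + 263 × $21.00) ÷ 60 = $652.05.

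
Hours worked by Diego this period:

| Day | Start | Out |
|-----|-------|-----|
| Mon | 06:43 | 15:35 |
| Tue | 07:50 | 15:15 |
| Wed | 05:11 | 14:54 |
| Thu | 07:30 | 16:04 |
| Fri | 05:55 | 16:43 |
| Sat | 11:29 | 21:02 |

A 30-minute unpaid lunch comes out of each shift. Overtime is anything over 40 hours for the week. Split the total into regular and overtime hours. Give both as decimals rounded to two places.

Regular 40.00 hours, overtime 11.92 hours

Mon: 06:43–15:35 = 8 h 52 min; less 30 min break → 8 h 22 min
Tue: 07:50–15:15 = 7 h 25 min; less 30 min break → 6 h 55 min
Wed: 05:11–14:54 = 9 h 43 min; less 30 min break → 9 h 13 min
Thu: 07:30–16:04 = 8 h 34 min; less 30 min break → 8 h 4 min
Fri: 05:55–16:43 = 10 h 48 min; less 30 min break → 10 h 18 min
Sat: 11:29–21:02 = 9 h 33 min; less 30 min break → 9 h 3 min
Total worked: 51 h 55 min = 51.92 h.
Threshold 40 h → overtime 11 h 55 min, regular 40 h 0 min.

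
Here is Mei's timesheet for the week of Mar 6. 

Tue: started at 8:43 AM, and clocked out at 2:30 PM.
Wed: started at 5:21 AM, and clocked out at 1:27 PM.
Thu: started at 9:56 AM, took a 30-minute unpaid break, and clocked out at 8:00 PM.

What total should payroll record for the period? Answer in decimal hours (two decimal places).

Tue: 8:43 AM–2:30 PM = 5 h 47 min
Wed: 5:21 AM–1:27 PM = 8 h 6 min
Thu: 9:56 AM–8:00 PM = 10 h 4 min; less 30 min break → 9 h 34 min
Total: 5 h 47 min + 8 h 6 min + 9 h 34 min = 23 h 27 min.

23.45 hours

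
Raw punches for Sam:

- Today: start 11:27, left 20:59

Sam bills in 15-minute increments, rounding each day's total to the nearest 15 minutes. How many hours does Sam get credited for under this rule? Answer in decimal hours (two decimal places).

9.50 hours

Today: 11:27–20:59 = 9 h 32 min → rounds to 9 h 30 min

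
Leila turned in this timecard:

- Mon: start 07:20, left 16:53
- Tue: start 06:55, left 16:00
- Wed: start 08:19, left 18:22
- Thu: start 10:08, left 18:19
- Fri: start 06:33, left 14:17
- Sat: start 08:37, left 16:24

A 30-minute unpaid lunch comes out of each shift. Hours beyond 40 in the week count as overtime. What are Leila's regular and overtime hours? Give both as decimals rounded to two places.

Mon: 07:20–16:53 = 9 h 33 min; less 30 min break → 9 h 3 min
Tue: 06:55–16:00 = 9 h 5 min; less 30 min break → 8 h 35 min
Wed: 08:19–18:22 = 10 h 3 min; less 30 min break → 9 h 33 min
Thu: 10:08–18:19 = 8 h 11 min; less 30 min break → 7 h 41 min
Fri: 06:33–14:17 = 7 h 44 min; less 30 min break → 7 h 14 min
Sat: 08:37–16:24 = 7 h 47 min; less 30 min break → 7 h 17 min
Total worked: 49 h 23 min = 49.38 h.
Threshold 40 h → overtime 9 h 23 min, regular 40 h 0 min.

Regular 40.00 hours, overtime 9.38 hours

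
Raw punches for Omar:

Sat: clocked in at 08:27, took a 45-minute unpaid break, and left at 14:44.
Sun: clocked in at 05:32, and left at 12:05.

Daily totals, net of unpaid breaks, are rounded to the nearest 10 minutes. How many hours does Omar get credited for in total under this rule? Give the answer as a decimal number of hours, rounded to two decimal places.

Sat: 08:27–14:44 = 6 h 17 min − 45 min = 5 h 32 min → rounds to 5 h 30 min
Sun: 05:32–12:05 = 6 h 33 min → rounds to 6 h 30 min
Total credited: 12 h 0 min.

12.00 hours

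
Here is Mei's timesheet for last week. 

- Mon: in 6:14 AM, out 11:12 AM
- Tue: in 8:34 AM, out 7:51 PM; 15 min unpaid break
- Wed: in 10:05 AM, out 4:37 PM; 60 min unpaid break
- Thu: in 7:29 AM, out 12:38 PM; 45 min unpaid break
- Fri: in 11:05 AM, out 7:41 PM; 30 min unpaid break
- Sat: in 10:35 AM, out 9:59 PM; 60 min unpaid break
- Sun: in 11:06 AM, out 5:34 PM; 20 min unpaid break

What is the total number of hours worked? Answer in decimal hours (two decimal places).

Mon: 6:14 AM–11:12 AM = 4 h 58 min
Tue: 8:34 AM–7:51 PM = 11 h 17 min; less 15 min break → 11 h 2 min
Wed: 10:05 AM–4:37 PM = 6 h 32 min; less 60 min break → 5 h 32 min
Thu: 7:29 AM–12:38 PM = 5 h 9 min; less 45 min break → 4 h 24 min
Fri: 11:05 AM–7:41 PM = 8 h 36 min; less 30 min break → 8 h 6 min
Sat: 10:35 AM–9:59 PM = 11 h 24 min; less 60 min break → 10 h 24 min
Sun: 11:06 AM–5:34 PM = 6 h 28 min; less 20 min break → 6 h 8 min
Total: 4 h 58 min + 11 h 2 min + 5 h 32 min + 4 h 24 min + 8 h 6 min + 10 h 24 min + 6 h 8 min = 50 h 34 min.

50.57 hours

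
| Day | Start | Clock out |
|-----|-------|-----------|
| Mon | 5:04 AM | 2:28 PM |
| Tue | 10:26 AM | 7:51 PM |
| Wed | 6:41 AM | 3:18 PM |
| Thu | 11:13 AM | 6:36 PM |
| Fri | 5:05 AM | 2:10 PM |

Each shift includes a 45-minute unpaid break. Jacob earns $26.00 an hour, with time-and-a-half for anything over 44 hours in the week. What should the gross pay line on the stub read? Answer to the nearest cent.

$1043.90

Mon: 5:04 AM–2:28 PM = 9 h 24 min; less 45 min break → 8 h 39 min
Tue: 10:26 AM–7:51 PM = 9 h 25 min; less 45 min break → 8 h 40 min
Wed: 6:41 AM–3:18 PM = 8 h 37 min; less 45 min break → 7 h 52 min
Thu: 11:13 AM–6:36 PM = 7 h 23 min; less 45 min break → 6 h 38 min
Fri: 5:05 AM–2:10 PM = 9 h 5 min; less 45 min break → 8 h 20 min
Total worked: 40 h 9 min = 2409 min.
Regular 40 h 9 min = 2409 min at $26.00/h; overtime 0 h 0 min = 0 min at $39.00/h.
Pay = (2409 × $26.00 + 0 × $39.00) ÷ 60 = $1043.90.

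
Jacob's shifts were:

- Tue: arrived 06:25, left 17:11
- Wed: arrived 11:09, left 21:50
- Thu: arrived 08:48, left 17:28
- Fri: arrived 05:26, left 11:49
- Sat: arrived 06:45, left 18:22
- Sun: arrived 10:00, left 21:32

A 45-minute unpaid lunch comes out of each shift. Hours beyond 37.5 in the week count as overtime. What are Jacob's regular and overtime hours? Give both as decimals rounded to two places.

Tue: 06:25–17:11 = 10 h 46 min; less 45 min break → 10 h 1 min
Wed: 11:09–21:50 = 10 h 41 min; less 45 min break → 9 h 56 min
Thu: 08:48–17:28 = 8 h 40 min; less 45 min break → 7 h 55 min
Fri: 05:26–11:49 = 6 h 23 min; less 45 min break → 5 h 38 min
Sat: 06:45–18:22 = 11 h 37 min; less 45 min break → 10 h 52 min
Sun: 10:00–21:32 = 11 h 32 min; less 45 min break → 10 h 47 min
Total worked: 55 h 9 min = 55.15 h.
Threshold 37.5 h → overtime 17 h 39 min, regular 37 h 30 min.

Regular 37.50 hours, overtime 17.65 hours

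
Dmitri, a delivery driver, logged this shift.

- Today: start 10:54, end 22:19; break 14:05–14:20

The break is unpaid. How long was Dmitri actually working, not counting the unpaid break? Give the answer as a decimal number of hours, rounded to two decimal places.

11.17 hours

Today: 10:54–22:19 = 11 h 25 min; less 15 min break → 11 h 10 min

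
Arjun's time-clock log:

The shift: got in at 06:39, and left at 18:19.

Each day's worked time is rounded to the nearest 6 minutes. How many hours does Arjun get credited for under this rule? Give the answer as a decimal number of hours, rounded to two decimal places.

11.70 hours

The shift: 06:39–18:19 = 11 h 40 min → rounds to 11 h 42 min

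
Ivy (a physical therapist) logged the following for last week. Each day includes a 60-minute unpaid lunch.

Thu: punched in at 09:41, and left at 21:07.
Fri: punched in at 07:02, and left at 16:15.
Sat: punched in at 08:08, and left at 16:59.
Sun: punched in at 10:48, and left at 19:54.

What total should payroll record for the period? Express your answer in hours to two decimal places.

34.60 hours

Thu: 09:41–21:07 = 11 h 26 min; less 60 min break → 10 h 26 min
Fri: 07:02–16:15 = 9 h 13 min; less 60 min break → 8 h 13 min
Sat: 08:08–16:59 = 8 h 51 min; less 60 min break → 7 h 51 min
Sun: 10:48–19:54 = 9 h 6 min; less 60 min break → 8 h 6 min
Total: 10 h 26 min + 8 h 13 min + 7 h 51 min + 8 h 6 min = 34 h 36 min.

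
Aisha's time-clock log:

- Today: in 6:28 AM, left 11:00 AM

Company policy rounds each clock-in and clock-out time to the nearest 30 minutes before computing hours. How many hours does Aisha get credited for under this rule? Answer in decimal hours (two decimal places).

4.50 hours

Today: in 6:28 AM→6:30 AM, out 11:00 AM→11:00 AM; 4 h 30 min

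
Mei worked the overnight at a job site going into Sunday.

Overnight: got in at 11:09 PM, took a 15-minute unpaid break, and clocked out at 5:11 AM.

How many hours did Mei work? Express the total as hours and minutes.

5 h 47 min

Overnight: 11:09 PM → midnight = 0 h 51 min; midnight → 5:11 AM = 5 h 11 min; span 6 h 2 min; less 15 min break → 5 h 47 min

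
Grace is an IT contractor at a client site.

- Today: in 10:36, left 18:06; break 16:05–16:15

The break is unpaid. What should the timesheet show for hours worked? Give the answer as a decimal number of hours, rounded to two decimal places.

Today: 10:36–18:06 = 7 h 30 min; less 10 min break → 7 h 20 min

7.33 hours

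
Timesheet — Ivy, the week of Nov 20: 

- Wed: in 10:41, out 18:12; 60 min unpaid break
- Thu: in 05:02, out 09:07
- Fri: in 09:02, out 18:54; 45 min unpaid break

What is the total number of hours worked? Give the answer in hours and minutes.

19 h 43 min

Wed: 10:41–18:12 = 7 h 31 min; less 60 min break → 6 h 31 min
Thu: 05:02–09:07 = 4 h 5 min
Fri: 09:02–18:54 = 9 h 52 min; less 45 min break → 9 h 7 min
Total: 6 h 31 min + 4 h 5 min + 9 h 7 min = 19 h 43 min.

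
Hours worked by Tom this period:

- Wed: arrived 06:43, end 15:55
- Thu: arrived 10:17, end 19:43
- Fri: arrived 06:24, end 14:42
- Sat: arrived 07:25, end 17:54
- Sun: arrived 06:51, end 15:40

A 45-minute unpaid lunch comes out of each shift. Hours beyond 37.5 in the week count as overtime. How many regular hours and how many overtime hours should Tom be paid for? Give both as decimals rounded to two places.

Regular 37.50 hours, overtime 4.98 hours

Wed: 06:43–15:55 = 9 h 12 min; less 45 min break → 8 h 27 min
Thu: 10:17–19:43 = 9 h 26 min; less 45 min break → 8 h 41 min
Fri: 06:24–14:42 = 8 h 18 min; less 45 min break → 7 h 33 min
Sat: 07:25–17:54 = 10 h 29 min; less 45 min break → 9 h 44 min
Sun: 06:51–15:40 = 8 h 49 min; less 45 min break → 8 h 4 min
Total worked: 42 h 29 min = 42.48 h.
Threshold 37.5 h → overtime 4 h 59 min, regular 37 h 30 min.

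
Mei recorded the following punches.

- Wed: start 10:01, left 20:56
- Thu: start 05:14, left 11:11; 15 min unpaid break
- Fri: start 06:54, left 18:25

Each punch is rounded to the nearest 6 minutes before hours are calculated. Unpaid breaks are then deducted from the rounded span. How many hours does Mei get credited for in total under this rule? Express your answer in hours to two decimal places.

Wed: in 10:01→10:00, out 20:56→20:54; 10 h 54 min
Thu: in 05:14→05:12, out 11:11→11:12; 6 h 0 min − 15 min = 5 h 45 min
Fri: in 06:54→06:54, out 18:25→18:24; 11 h 30 min
Total credited: 28 h 9 min.

28.15 hours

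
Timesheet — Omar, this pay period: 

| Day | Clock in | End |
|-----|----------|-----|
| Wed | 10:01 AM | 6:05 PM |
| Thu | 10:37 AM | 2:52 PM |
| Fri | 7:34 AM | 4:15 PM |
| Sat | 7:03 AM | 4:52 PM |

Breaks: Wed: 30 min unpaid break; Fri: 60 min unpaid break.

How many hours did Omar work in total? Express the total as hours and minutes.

Wed: 10:01 AM–6:05 PM = 8 h 4 min; less 30 min break → 7 h 34 min
Thu: 10:37 AM–2:52 PM = 4 h 15 min
Fri: 7:34 AM–4:15 PM = 8 h 41 min; less 60 min break → 7 h 41 min
Sat: 7:03 AM–4:52 PM = 9 h 49 min
Total: 7 h 34 min + 4 h 15 min + 7 h 41 min + 9 h 49 min = 29 h 19 min.

29 h 19 min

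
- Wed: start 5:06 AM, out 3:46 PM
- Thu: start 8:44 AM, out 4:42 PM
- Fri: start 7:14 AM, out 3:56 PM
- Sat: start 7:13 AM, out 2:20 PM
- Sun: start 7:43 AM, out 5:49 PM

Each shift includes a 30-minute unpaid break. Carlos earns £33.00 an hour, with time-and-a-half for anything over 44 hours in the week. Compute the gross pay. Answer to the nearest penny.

Wed: 5:06 AM–3:46 PM = 10 h 40 min; less 30 min break → 10 h 10 min
Thu: 8:44 AM–4:42 PM = 7 h 58 min; less 30 min break → 7 h 28 min
Fri: 7:14 AM–3:56 PM = 8 h 42 min; less 30 min break → 8 h 12 min
Sat: 7:13 AM–2:20 PM = 7 h 7 min; less 30 min break → 6 h 37 min
Sun: 7:43 AM–5:49 PM = 10 h 6 min; less 30 min break → 9 h 36 min
Total worked: 42 h 3 min = 2523 min.
Regular 42 h 3 min = 2523 min at £33.00/h; overtime 0 h 0 min = 0 min at £49.50/h.
Pay = (2523 × £33.00 + 0 × £49.50) ÷ 60 = £1387.65.

£1387.65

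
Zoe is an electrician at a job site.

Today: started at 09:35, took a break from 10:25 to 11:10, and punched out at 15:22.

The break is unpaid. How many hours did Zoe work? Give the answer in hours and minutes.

Today: 09:35–15:22 = 5 h 47 min; less 45 min break → 5 h 2 min

5 h 2 min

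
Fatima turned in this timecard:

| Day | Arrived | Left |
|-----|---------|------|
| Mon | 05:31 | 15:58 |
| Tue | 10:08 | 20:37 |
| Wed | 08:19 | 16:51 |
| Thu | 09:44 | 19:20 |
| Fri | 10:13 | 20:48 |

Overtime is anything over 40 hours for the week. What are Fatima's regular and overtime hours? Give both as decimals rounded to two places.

Mon: 05:31–15:58 = 10 h 27 min
Tue: 10:08–20:37 = 10 h 29 min
Wed: 08:19–16:51 = 8 h 32 min
Thu: 09:44–19:20 = 9 h 36 min
Fri: 10:13–20:48 = 10 h 35 min
Total worked: 49 h 39 min = 49.65 h.
Threshold 40 h → overtime 9 h 39 min, regular 40 h 0 min.

Regular 40.00 hours, overtime 9.65 hours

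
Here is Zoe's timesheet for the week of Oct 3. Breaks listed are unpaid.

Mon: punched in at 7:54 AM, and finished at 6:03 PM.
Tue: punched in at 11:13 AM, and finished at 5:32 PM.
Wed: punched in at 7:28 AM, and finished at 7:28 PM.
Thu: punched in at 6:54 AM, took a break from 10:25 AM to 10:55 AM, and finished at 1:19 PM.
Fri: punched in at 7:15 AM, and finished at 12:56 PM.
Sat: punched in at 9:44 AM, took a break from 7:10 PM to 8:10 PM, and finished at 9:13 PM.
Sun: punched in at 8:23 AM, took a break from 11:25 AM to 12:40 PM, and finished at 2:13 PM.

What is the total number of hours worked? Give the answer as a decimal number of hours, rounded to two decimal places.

55.13 hours

Mon: 7:54 AM–6:03 PM = 10 h 9 min
Tue: 11:13 AM–5:32 PM = 6 h 19 min
Wed: 7:28 AM–7:28 PM = 12 h 0 min
Thu: 6:54 AM–1:19 PM = 6 h 25 min; less 30 min break → 5 h 55 min
Fri: 7:15 AM–12:56 PM = 5 h 41 min
Sat: 9:44 AM–9:13 PM = 11 h 29 min; less 60 min break → 10 h 29 min
Sun: 8:23 AM–2:13 PM = 5 h 50 min; less 75 min break → 4 h 35 min
Total: 10 h 9 min + 6 h 19 min + 12 h 0 min + 5 h 55 min + 5 h 41 min + 10 h 29 min + 4 h 35 min = 55 h 8 min.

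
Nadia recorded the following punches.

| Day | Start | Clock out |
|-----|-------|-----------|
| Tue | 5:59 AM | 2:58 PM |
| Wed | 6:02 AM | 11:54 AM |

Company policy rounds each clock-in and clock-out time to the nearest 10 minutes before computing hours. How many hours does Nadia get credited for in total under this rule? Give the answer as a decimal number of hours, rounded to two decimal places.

14.83 hours

Tue: in 5:59 AM→6:00 AM, out 2:58 PM→3:00 PM; 9 h 0 min
Wed: in 6:02 AM→6:00 AM, out 11:54 AM→11:50 AM; 5 h 50 min
Total credited: 14 h 50 min.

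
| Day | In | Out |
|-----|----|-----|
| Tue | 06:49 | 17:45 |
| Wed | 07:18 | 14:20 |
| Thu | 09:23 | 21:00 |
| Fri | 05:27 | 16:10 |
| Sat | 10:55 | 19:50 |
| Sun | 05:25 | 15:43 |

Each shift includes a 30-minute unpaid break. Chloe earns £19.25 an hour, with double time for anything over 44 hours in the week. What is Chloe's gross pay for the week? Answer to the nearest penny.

£1328.89

Tue: 06:49–17:45 = 10 h 56 min; less 30 min break → 10 h 26 min
Wed: 07:18–14:20 = 7 h 2 min; less 30 min break → 6 h 32 min
Thu: 09:23–21:00 = 11 h 37 min; less 30 min break → 11 h 7 min
Fri: 05:27–16:10 = 10 h 43 min; less 30 min break → 10 h 13 min
Sat: 10:55–19:50 = 8 h 55 min; less 30 min break → 8 h 25 min
Sun: 05:25–15:43 = 10 h 18 min; less 30 min break → 9 h 48 min
Total worked: 56 h 31 min = 3391 min.
Regular 44 h 0 min = 2640 min at £19.25/h; overtime 12 h 31 min = 751 min at £38.50/h.
Pay = (2640 × £19.25 + 751 × £38.50) ÷ 60 = £1328.89.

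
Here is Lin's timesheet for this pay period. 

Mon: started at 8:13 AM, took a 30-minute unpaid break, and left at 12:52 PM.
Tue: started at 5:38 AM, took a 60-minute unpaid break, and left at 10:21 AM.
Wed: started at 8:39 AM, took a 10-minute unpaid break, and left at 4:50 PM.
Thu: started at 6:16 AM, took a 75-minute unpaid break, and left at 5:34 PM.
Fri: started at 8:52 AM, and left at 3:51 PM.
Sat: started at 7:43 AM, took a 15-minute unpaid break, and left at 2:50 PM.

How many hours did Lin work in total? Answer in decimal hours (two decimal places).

Mon: 8:13 AM–12:52 PM = 4 h 39 min; less 30 min break → 4 h 9 min
Tue: 5:38 AM–10:21 AM = 4 h 43 min; less 60 min break → 3 h 43 min
Wed: 8:39 AM–4:50 PM = 8 h 11 min; less 10 min break → 8 h 1 min
Thu: 6:16 AM–5:34 PM = 11 h 18 min; less 75 min break → 10 h 3 min
Fri: 8:52 AM–3:51 PM = 6 h 59 min
Sat: 7:43 AM–2:50 PM = 7 h 7 min; less 15 min break → 6 h 52 min
Total: 4 h 9 min + 3 h 43 min + 8 h 1 min + 10 h 3 min + 6 h 59 min + 6 h 52 min = 39 h 47 min.

39.78 hours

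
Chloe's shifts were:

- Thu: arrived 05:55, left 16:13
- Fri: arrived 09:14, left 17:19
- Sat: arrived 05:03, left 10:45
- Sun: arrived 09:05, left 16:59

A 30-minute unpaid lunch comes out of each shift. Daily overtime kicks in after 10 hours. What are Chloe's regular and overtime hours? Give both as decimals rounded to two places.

Regular 29.98 hours, overtime 0.00 hours

Thu: 05:55–16:13 = 10 h 18 min; less 30 min break → 9 h 48 min
Fri: 09:14–17:19 = 8 h 5 min; less 30 min break → 7 h 35 min
Sat: 05:03–10:45 = 5 h 42 min; less 30 min break → 5 h 12 min
Sun: 09:05–16:59 = 7 h 54 min; less 30 min break → 7 h 24 min
Thu reg 9 h 48 min / OT 0 h 0 min; Fri reg 7 h 35 min / OT 0 h 0 min; Sat reg 5 h 12 min / OT 0 h 0 min; Sun reg 7 h 24 min / OT 0 h 0 min.
Totals: regular 29 h 59 min, overtime 0 h 0 min.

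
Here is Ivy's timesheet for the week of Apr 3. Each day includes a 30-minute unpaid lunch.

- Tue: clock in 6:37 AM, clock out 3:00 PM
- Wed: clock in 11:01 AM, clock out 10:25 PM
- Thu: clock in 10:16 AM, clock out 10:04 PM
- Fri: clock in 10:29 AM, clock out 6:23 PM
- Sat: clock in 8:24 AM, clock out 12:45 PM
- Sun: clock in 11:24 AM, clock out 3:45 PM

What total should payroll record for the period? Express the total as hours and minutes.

45 h 11 min

Tue: 6:37 AM–3:00 PM = 8 h 23 min; less 30 min break → 7 h 53 min
Wed: 11:01 AM–10:25 PM = 11 h 24 min; less 30 min break → 10 h 54 min
Thu: 10:16 AM–10:04 PM = 11 h 48 min; less 30 min break → 11 h 18 min
Fri: 10:29 AM–6:23 PM = 7 h 54 min; less 30 min break → 7 h 24 min
Sat: 8:24 AM–12:45 PM = 4 h 21 min; less 30 min break → 3 h 51 min
Sun: 11:24 AM–3:45 PM = 4 h 21 min; less 30 min break → 3 h 51 min
Total: 7 h 53 min + 10 h 54 min + 11 h 18 min + 7 h 24 min + 3 h 51 min + 3 h 51 min = 45 h 11 min.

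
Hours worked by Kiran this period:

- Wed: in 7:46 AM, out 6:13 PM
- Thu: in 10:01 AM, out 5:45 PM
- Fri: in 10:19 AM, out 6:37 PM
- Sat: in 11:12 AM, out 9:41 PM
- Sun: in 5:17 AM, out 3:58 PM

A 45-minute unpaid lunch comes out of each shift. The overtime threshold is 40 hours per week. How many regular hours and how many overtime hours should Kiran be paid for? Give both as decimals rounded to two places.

Regular 40.00 hours, overtime 3.90 hours

Wed: 7:46 AM–6:13 PM = 10 h 27 min; less 45 min break → 9 h 42 min
Thu: 10:01 AM–5:45 PM = 7 h 44 min; less 45 min break → 6 h 59 min
Fri: 10:19 AM–6:37 PM = 8 h 18 min; less 45 min break → 7 h 33 min
Sat: 11:12 AM–9:41 PM = 10 h 29 min; less 45 min break → 9 h 44 min
Sun: 5:17 AM–3:58 PM = 10 h 41 min; less 45 min break → 9 h 56 min
Total worked: 43 h 54 min = 43.90 h.
Threshold 40 h → overtime 3 h 54 min, regular 40 h 0 min.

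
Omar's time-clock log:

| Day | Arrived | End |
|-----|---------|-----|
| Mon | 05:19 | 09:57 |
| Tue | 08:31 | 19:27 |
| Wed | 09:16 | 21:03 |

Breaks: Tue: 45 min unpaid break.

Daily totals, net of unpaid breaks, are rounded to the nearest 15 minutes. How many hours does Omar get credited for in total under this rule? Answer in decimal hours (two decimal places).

Mon: 05:19–09:57 = 4 h 38 min → rounds to 4 h 45 min
Tue: 08:31–19:27 = 10 h 56 min − 45 min = 10 h 11 min → rounds to 10 h 15 min
Wed: 09:16–21:03 = 11 h 47 min → rounds to 11 h 45 min
Total credited: 26 h 45 min.

26.75 hours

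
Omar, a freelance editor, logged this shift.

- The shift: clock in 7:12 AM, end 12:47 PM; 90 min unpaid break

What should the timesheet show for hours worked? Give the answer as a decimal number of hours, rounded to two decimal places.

4.08 hours

The shift: 7:12 AM–12:47 PM = 5 h 35 min; less 90 min break → 4 h 5 min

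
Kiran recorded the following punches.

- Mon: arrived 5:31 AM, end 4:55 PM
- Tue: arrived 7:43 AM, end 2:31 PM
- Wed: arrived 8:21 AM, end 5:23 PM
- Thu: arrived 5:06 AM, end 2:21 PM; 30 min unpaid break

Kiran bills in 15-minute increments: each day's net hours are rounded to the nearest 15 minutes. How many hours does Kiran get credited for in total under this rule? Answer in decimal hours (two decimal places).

Mon: 5:31 AM–4:55 PM = 11 h 24 min → rounds to 11 h 30 min
Tue: 7:43 AM–2:31 PM = 6 h 48 min → rounds to 6 h 45 min
Wed: 8:21 AM–5:23 PM = 9 h 2 min → rounds to 9 h 0 min
Thu: 5:06 AM–2:21 PM = 9 h 15 min − 30 min = 8 h 45 min → rounds to 8 h 45 min
Total credited: 36 h 0 min.

36.00 hours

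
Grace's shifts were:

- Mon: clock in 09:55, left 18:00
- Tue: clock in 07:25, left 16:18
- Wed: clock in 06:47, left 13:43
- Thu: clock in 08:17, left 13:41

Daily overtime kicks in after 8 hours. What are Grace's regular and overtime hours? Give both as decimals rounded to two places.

Mon: 09:55–18:00 = 8 h 5 min
Tue: 07:25–16:18 = 8 h 53 min
Wed: 06:47–13:43 = 6 h 56 min
Thu: 08:17–13:41 = 5 h 24 min
Mon reg 8 h 0 min / OT 0 h 5 min; Tue reg 8 h 0 min / OT 0 h 53 min; Wed reg 6 h 56 min / OT 0 h 0 min; Thu reg 5 h 24 min / OT 0 h 0 min.
Totals: regular 28 h 20 min, overtime 0 h 58 min.

Regular 28.33 hours, overtime 0.97 hours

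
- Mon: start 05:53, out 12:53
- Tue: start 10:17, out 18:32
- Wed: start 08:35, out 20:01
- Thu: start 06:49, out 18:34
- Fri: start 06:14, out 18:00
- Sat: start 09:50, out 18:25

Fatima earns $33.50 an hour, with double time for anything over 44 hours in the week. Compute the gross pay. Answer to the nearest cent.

$2464.48

Mon: 05:53–12:53 = 7 h 0 min
Tue: 10:17–18:32 = 8 h 15 min
Wed: 08:35–20:01 = 11 h 26 min
Thu: 06:49–18:34 = 11 h 45 min
Fri: 06:14–18:00 = 11 h 46 min
Sat: 09:50–18:25 = 8 h 35 min
Total worked: 58 h 47 min = 3527 min.
Regular 44 h 0 min = 2640 min at $33.50/h; overtime 14 h 47 min = 887 min at $67.00/h.
Pay = (2640 × $33.50 + 887 × $67.00) ÷ 60 = $2464.48.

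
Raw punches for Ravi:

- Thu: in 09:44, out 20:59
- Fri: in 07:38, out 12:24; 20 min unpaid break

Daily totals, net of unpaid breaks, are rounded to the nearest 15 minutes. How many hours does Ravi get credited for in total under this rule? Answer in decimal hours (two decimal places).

15.75 hours

Thu: 09:44–20:59 = 11 h 15 min → rounds to 11 h 15 min
Fri: 07:38–12:24 = 4 h 46 min − 20 min = 4 h 26 min → rounds to 4 h 30 min
Total credited: 15 h 45 min.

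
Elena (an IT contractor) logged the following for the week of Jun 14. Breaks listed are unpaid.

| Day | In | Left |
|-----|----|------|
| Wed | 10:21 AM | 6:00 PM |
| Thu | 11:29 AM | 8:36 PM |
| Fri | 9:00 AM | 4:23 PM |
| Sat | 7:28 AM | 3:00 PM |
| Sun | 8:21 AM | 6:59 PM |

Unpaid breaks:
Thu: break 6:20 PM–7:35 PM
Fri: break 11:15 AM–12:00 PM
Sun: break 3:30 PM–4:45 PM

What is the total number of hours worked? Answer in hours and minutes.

39 h 4 min

Wed: 10:21 AM–6:00 PM = 7 h 39 min
Thu: 11:29 AM–8:36 PM = 9 h 7 min; less 75 min break → 7 h 52 min
Fri: 9:00 AM–4:23 PM = 7 h 23 min; less 45 min break → 6 h 38 min
Sat: 7:28 AM–3:00 PM = 7 h 32 min
Sun: 8:21 AM–6:59 PM = 10 h 38 min; less 75 min break → 9 h 23 min
Total: 7 h 39 min + 7 h 52 min + 6 h 38 min + 7 h 32 min + 9 h 23 min = 39 h 4 min.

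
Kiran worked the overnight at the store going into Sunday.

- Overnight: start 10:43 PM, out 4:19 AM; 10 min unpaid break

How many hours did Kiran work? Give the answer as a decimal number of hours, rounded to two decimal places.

Overnight: 10:43 PM → midnight = 1 h 17 min; midnight → 4:19 AM = 4 h 19 min; span 5 h 36 min; less 10 min break → 5 h 26 min

5.43 hours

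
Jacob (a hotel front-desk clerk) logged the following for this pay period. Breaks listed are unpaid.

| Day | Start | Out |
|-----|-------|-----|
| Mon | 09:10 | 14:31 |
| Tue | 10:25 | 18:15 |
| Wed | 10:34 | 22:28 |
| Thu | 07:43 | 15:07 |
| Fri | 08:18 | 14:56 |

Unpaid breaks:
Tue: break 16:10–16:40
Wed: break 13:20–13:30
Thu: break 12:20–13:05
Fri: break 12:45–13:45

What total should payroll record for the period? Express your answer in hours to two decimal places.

36.70 hours

Mon: 09:10–14:31 = 5 h 21 min
Tue: 10:25–18:15 = 7 h 50 min; less 30 min break → 7 h 20 min
Wed: 10:34–22:28 = 11 h 54 min; less 10 min break → 11 h 44 min
Thu: 07:43–15:07 = 7 h 24 min; less 45 min break → 6 h 39 min
Fri: 08:18–14:56 = 6 h 38 min; less 60 min break → 5 h 38 min
Total: 5 h 21 min + 7 h 20 min + 11 h 44 min + 6 h 39 min + 5 h 38 min = 36 h 42 min.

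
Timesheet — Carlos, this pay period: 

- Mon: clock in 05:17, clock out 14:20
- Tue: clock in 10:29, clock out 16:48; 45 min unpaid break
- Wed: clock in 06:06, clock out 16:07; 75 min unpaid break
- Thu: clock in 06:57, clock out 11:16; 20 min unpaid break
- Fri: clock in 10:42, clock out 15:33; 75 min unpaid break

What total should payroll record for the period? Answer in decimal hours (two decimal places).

Mon: 05:17–14:20 = 9 h 3 min
Tue: 10:29–16:48 = 6 h 19 min; less 45 min break → 5 h 34 min
Wed: 06:06–16:07 = 10 h 1 min; less 75 min break → 8 h 46 min
Thu: 06:57–11:16 = 4 h 19 min; less 20 min break → 3 h 59 min
Fri: 10:42–15:33 = 4 h 51 min; less 75 min break → 3 h 36 min
Total: 9 h 3 min + 5 h 34 min + 8 h 46 min + 3 h 59 min + 3 h 36 min = 30 h 58 min.

30.97 hours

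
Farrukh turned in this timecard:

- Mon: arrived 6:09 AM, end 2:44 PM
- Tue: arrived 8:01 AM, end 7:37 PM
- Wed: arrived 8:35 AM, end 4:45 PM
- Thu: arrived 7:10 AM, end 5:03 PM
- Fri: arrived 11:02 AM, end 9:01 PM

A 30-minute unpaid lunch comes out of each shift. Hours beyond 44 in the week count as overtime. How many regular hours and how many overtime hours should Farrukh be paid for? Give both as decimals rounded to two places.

Mon: 6:09 AM–2:44 PM = 8 h 35 min; less 30 min break → 8 h 5 min
Tue: 8:01 AM–7:37 PM = 11 h 36 min; less 30 min break → 11 h 6 min
Wed: 8:35 AM–4:45 PM = 8 h 10 min; less 30 min break → 7 h 40 min
Thu: 7:10 AM–5:03 PM = 9 h 53 min; less 30 min break → 9 h 23 min
Fri: 11:02 AM–9:01 PM = 9 h 59 min; less 30 min break → 9 h 29 min
Total worked: 45 h 43 min = 45.72 h.
Threshold 44 h → overtime 1 h 43 min, regular 44 h 0 min.

Regular 44.00 hours, overtime 1.72 hours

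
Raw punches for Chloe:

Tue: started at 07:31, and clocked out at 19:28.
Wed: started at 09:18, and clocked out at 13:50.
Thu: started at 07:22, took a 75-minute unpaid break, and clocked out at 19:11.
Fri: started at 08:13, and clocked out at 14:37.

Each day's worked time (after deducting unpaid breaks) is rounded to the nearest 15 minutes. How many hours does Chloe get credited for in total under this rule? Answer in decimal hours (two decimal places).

Tue: 07:31–19:28 = 11 h 57 min → rounds to 12 h 0 min
Wed: 09:18–13:50 = 4 h 32 min → rounds to 4 h 30 min
Thu: 07:22–19:11 = 11 h 49 min − 75 min = 10 h 34 min → rounds to 10 h 30 min
Fri: 08:13–14:37 = 6 h 24 min → rounds to 6 h 30 min
Total credited: 33 h 30 min.

33.50 hours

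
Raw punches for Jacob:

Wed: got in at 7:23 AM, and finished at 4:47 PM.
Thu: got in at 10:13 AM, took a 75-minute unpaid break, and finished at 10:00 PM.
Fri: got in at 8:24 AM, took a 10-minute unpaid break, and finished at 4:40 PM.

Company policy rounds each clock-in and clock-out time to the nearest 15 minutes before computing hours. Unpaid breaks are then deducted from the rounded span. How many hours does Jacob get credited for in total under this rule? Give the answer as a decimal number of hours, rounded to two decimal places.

27.83 hours

Wed: in 7:23 AM→7:30 AM, out 4:47 PM→4:45 PM; 9 h 15 min
Thu: in 10:13 AM→10:15 AM, out 10:00 PM→10:00 PM; 11 h 45 min − 75 min = 10 h 30 min
Fri: in 8:24 AM→8:30 AM, out 4:40 PM→4:45 PM; 8 h 15 min − 10 min = 8 h 5 min
Total credited: 27 h 50 min.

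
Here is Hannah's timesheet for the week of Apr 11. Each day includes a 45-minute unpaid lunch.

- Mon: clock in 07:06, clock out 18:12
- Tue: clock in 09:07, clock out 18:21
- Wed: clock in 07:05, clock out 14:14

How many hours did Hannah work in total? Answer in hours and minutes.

25 h 14 min

Mon: 07:06–18:12 = 11 h 6 min; less 45 min break → 10 h 21 min
Tue: 09:07–18:21 = 9 h 14 min; less 45 min break → 8 h 29 min
Wed: 07:05–14:14 = 7 h 9 min; less 45 min break → 6 h 24 min
Total: 10 h 21 min + 8 h 29 min + 6 h 24 min = 25 h 14 min.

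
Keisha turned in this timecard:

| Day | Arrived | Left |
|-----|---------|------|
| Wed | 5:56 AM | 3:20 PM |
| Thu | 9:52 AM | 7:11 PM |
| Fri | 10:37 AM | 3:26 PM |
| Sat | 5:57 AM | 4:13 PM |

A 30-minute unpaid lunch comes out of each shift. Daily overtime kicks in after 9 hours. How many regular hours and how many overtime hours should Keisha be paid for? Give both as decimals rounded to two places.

Regular 31.03 hours, overtime 0.77 hours

Wed: 5:56 AM–3:20 PM = 9 h 24 min; less 30 min break → 8 h 54 min
Thu: 9:52 AM–7:11 PM = 9 h 19 min; less 30 min break → 8 h 49 min
Fri: 10:37 AM–3:26 PM = 4 h 49 min; less 30 min break → 4 h 19 min
Sat: 5:57 AM–4:13 PM = 10 h 16 min; less 30 min break → 9 h 46 min
Wed reg 8 h 54 min / OT 0 h 0 min; Thu reg 8 h 49 min / OT 0 h 0 min; Fri reg 4 h 19 min / OT 0 h 0 min; Sat reg 9 h 0 min / OT 0 h 46 min.
Totals: regular 31 h 2 min, overtime 0 h 46 min.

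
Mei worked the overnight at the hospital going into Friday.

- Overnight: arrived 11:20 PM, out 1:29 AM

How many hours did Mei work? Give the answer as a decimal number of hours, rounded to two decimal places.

2.15 hours

Overnight: 11:20 PM → midnight = 0 h 40 min; midnight → 1:29 AM = 1 h 29 min; span 2 h 9 min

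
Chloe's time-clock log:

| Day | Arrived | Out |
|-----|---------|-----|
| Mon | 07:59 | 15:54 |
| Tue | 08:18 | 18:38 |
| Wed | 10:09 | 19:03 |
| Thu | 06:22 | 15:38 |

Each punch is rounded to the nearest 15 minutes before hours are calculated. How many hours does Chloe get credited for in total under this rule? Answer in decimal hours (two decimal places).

Mon: in 07:59→08:00, out 15:54→16:00; 8 h 0 min
Tue: in 08:18→08:15, out 18:38→18:45; 10 h 30 min
Wed: in 10:09→10:15, out 19:03→19:00; 8 h 45 min
Thu: in 06:22→06:15, out 15:38→15:45; 9 h 30 min
Total credited: 36 h 45 min.

36.75 hours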